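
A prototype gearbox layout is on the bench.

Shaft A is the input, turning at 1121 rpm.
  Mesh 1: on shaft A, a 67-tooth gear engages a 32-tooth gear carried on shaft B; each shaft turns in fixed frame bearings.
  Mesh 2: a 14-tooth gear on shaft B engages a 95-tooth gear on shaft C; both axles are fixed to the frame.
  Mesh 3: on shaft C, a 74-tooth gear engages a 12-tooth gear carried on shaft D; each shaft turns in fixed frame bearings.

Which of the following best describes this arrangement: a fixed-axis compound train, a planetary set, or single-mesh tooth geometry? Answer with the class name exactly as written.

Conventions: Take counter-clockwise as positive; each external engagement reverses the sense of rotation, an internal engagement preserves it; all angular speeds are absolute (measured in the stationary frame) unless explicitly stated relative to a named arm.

fixed-axis compound train

recognized (4 fixed axles, 3 meshes): fixed-axis compound train
classification: fixed-axis compound train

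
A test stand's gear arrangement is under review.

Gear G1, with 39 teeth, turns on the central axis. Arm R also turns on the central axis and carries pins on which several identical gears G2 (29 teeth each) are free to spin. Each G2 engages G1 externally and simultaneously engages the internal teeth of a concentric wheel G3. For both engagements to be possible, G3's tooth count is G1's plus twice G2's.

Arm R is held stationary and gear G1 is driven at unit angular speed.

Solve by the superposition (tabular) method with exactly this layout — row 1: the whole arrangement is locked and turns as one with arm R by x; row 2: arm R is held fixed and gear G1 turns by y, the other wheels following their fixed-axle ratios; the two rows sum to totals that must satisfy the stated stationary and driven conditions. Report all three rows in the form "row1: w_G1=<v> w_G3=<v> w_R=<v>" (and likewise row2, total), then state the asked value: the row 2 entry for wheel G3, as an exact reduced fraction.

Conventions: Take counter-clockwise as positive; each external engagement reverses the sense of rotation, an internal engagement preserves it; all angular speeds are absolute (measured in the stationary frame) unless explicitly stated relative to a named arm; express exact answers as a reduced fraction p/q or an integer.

recognized (axles ride arm R): planetary set, 39/29/97 teeth
row 1: whole set turns with the arm by x
row 2 — arm fixed, fixed-axis ratios: sun y, ring −(39/97)·y, arm 0
boundary: total ω_arm = x = 0 and total ω_sun = x + y = 1  ⇒  y = 1, x = 0
row 2 ring = −(39/97)·1 = -39/97
totals (row 1 + row 2): sun 0 + 1 = 1, ring 0 + (-39/97) = -39/97, arm 0 + 0 = 0
asked cell (row2, ring) = -39/97

row1: w_G1=0 w_G3=0 w_R=0
row2: w_G1=1 w_G3=-39/97 w_R=0
total: w_G1=1 w_G3=-39/97 w_R=0
asked value: -39/97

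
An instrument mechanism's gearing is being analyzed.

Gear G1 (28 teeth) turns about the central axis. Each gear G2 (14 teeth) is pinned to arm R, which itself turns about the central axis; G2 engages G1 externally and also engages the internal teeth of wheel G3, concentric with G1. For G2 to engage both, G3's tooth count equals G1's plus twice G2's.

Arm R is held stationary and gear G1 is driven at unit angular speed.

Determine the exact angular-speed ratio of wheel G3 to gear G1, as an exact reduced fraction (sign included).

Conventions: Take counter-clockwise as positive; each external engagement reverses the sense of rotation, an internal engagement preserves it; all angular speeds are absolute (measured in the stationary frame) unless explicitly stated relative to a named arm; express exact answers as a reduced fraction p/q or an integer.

recognized (axles ride arm R): planetary set, 28/14/56 teeth
ring teeth: 28 + 2·14 = 56
28(ω_sun−ω_arm) = −56(ω_ring−ω_arm),  ω_arm = 0, ω_sun = 1
ω_ring = 0 − (28/56)(1−0) = -1/2
ω_out/ω_in = -1/2

-1/2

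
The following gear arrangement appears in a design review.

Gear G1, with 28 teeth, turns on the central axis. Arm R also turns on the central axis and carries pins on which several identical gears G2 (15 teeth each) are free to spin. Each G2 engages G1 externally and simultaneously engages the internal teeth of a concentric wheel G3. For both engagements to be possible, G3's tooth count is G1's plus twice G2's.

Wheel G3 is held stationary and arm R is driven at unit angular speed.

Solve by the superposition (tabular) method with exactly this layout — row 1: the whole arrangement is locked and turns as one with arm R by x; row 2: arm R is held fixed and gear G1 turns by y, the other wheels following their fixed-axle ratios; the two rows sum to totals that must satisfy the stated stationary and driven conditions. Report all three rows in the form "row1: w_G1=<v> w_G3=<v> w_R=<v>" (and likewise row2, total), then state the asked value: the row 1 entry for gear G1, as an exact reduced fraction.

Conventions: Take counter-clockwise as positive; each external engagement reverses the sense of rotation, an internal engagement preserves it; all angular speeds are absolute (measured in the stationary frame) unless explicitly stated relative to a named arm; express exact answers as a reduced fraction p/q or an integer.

row1: w_G1=1 w_G3=1 w_R=1
row2: w_G1=29/14 w_G3=-1 w_R=0
total: w_G1=43/14 w_G3=0 w_R=1
asked value: 1

topology: planetary set — G1 28T / G2 15T / G3 58T, arm = carrier (Willis)
row 1 — lock + rotate with arm: ω_sun = ω_ring = ω_arm = x
superposition row 2 [arm held]: sun y, ring −(28/58)·y, arm 0
boundary: total ω_ring = x − (28/58)·y = 0 and total ω_arm = x = 1  ⇒  y = 29/14, x = 1
row 2 ring = −(28/58)·29/14 = -1
totals (row 1 + row 2): sun 1 + 29/14 = 43/14, ring 1 + (-1) = 0, arm 1 + 0 = 1
asked cell (row1, sun) = 1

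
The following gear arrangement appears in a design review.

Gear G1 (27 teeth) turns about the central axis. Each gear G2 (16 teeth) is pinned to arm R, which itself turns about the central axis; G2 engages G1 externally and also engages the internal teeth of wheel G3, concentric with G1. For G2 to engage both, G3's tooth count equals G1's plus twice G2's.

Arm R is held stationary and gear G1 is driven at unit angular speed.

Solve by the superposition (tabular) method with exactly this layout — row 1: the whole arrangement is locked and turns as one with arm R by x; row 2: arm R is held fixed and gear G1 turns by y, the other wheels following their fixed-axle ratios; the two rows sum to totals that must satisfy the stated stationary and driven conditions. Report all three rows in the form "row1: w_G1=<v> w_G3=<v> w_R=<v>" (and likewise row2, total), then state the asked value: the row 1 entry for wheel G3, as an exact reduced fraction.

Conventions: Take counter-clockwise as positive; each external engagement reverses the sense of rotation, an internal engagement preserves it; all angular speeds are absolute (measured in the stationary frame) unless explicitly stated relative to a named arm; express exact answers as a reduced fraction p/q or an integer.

row1: w_G1=0 w_G3=0 w_R=0
row2: w_G1=1 w_G3=-27/59 w_R=0
total: w_G1=1 w_G3=-27/59 w_R=0
asked value: 0

class = planetary set [G3 = 27+2·16 = 59; Willis about the carrier]
superposition row 1 [locked train]: every member turns x
row 2 — arm fixed, fixed-axis ratios: sun y, ring −(27/59)·y, arm 0
boundary: total ω_arm = x = 0 and total ω_sun = x + y = 1  ⇒  y = 1, x = 0
row 2 ring = −(27/59)·1 = -27/59
totals (row 1 + row 2): sun 0 + 1 = 1, ring 0 + (-27/59) = -27/59, arm 0 + 0 = 0
asked cell (row1, ring) = 0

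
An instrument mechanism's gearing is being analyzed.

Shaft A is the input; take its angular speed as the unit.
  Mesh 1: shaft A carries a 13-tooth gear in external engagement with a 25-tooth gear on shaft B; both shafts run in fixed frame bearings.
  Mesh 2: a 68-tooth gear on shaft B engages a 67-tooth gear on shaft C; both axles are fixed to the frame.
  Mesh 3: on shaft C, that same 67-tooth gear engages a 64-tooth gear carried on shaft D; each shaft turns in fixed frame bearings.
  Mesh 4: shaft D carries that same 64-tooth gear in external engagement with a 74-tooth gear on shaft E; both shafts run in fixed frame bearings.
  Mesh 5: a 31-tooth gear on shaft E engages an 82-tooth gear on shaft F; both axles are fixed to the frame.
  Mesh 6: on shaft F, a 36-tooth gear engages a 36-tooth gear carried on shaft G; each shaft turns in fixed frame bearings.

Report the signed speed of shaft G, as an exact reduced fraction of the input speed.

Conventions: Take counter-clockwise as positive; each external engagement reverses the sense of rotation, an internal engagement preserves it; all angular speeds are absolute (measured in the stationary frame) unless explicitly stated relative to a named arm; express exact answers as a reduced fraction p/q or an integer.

6851/37925

6-mesh fixed-axis compound train (all bearings frame-fixed)
mesh 1 [13T→25T]: |ω|/ω_in = 1×13/25 = 13/25, sense flips to −
mesh 2 [68T→67T]: |ω|/ω_in = (13/25)×68/67 = 884/1675, sense flips to +
mesh 3 [67T→64T]: |ω|/ω_in = (884/1675)×67/64 = 221/400, sense flips to −
mesh 4 [64T→74T]: |ω|/ω_in = (221/400)×64/74 = 442/925, sense flips to +
mesh 5 [31T→82T]: |ω|/ω_in = (442/925)×31/82 = 6851/37925, sense flips to −
mesh 6 [36T→36T]: |ω|/ω_in = (6851/37925)×36/36 = 6851/37925, sense flips to +
signed output speed (× input speed) = 6851/37925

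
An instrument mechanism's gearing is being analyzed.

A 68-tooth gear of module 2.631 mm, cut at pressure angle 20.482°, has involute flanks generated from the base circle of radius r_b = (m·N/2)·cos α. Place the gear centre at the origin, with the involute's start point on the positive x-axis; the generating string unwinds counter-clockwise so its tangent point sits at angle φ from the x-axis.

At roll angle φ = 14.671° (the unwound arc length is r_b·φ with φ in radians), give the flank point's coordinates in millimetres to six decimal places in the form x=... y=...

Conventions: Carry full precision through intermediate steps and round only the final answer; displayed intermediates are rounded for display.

recognized (one wheel, involute flank): single-mesh tooth geometry, m = 2.631, N = 68
pitch radius r_p = m·N/2 = 2.631·68/2 = 89.454000
base radius r_b = r_p·cos α = 89.454000·cos 20.482° = 83.798912
roll angle φ = 14.671° = 0.25605725 rad
x = r_b·(cos φ + φ·sin φ) = 86.501197
y = r_b·(sin φ − φ·cos φ) = 0.465884

x=86.501197 y=0.465884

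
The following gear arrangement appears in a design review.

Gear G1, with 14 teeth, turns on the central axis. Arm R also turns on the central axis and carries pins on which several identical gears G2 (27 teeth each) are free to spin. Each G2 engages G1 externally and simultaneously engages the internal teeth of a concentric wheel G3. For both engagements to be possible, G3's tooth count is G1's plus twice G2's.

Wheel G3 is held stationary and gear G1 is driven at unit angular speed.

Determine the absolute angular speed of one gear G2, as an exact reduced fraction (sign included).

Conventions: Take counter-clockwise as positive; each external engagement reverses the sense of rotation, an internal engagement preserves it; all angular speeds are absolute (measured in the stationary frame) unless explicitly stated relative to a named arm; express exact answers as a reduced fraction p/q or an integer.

planetary set (14T centre, 27T on arm, 68T internal) — Willis relation
ring teeth: 14 + 2·27 = 68
14(ω_sun−ω_arm) = −68(ω_ring−ω_arm),  ω_ring = 0, ω_sun = 1
14(1−ω_arm) = −68(0−ω_arm)  ⇒  82·ω_arm = 14  ⇒  ω_arm = 7/41
sun–planet mesh: 14·(1−7/41) = −27·(ω_p−ω_arm)  ⇒  ω_p−ω_arm = -476/1107
ω_p = 7/41 − 476/1107 = -7/27
exact speed ratio = -7/27

-7/27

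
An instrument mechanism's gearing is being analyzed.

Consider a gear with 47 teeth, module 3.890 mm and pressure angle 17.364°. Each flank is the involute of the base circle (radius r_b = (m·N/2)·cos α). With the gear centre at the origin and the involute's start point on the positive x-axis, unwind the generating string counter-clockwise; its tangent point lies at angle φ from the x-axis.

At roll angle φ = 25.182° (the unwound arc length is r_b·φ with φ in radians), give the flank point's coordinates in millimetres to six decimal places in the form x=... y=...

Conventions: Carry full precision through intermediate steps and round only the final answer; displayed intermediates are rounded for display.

x=95.273296 y=2.421752

recognized (one wheel, involute flank): single-mesh tooth geometry, m = 3.890, N = 47
pitch radius r_p = m·N/2 = 3.890·47/2 = 91.415000
base radius r_b = r_p·cos α = 91.415000·cos 17.364° = 87.249039
roll angle φ = 25.182° = 0.43950881 rad
x = r_b·(cos φ + φ·sin φ) = 95.273296
y = r_b·(sin φ − φ·cos φ) = 2.421752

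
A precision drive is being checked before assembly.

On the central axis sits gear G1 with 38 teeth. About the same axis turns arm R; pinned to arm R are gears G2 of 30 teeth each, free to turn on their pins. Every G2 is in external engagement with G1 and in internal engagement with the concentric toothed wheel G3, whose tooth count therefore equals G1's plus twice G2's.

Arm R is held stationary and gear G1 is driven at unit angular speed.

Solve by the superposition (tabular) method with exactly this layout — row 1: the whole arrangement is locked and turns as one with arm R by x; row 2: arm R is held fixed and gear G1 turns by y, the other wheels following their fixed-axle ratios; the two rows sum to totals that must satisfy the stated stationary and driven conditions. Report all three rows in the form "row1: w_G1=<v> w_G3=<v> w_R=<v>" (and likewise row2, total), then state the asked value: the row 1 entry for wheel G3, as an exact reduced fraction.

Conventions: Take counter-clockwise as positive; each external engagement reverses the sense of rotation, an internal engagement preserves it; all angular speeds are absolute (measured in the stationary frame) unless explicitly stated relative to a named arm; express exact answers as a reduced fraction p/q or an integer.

row1: w_G1=0 w_G3=0 w_R=0
row2: w_G1=1 w_G3=-19/49 w_R=0
total: w_G1=1 w_G3=-19/49 w_R=0
asked value: 0

class = planetary set [G3 = 38+2·30 = 98; Willis about the carrier]
row 1: whole set turns with the arm by x
row 2 — arm fixed, fixed-axis ratios: sun y, ring −(38/98)·y, arm 0
boundary: total ω_arm = x = 0 and total ω_sun = x + y = 1  ⇒  y = 1, x = 0
row 2 ring = −(38/98)·1 = -19/49
totals (row 1 + row 2): sun 0 + 1 = 1, ring 0 + (-19/49) = -19/49, arm 0 + 0 = 0
asked cell (row1, ring) = 0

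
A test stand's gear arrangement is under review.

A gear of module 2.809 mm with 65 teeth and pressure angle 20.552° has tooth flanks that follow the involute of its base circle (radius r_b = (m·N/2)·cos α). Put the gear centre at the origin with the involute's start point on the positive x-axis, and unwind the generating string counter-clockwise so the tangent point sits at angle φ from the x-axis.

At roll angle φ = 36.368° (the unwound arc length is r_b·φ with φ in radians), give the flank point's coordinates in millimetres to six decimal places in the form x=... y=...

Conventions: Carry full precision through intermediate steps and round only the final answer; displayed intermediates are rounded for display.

class = single-mesh tooth geometry [base-circle involute, m = 2.809, 65T]
pitch radius r_p = m·N/2 = 2.809·65/2 = 91.292500
base radius r_b = r_p·cos α = 91.292500·cos 20.552° = 85.482094
roll angle φ = 36.368° = 0.63474134 rad
x = r_b·(cos φ + φ·sin φ) = 101.006258
y = r_b·(sin φ − φ·cos φ) = 6.997530

x=101.006258 y=6.997530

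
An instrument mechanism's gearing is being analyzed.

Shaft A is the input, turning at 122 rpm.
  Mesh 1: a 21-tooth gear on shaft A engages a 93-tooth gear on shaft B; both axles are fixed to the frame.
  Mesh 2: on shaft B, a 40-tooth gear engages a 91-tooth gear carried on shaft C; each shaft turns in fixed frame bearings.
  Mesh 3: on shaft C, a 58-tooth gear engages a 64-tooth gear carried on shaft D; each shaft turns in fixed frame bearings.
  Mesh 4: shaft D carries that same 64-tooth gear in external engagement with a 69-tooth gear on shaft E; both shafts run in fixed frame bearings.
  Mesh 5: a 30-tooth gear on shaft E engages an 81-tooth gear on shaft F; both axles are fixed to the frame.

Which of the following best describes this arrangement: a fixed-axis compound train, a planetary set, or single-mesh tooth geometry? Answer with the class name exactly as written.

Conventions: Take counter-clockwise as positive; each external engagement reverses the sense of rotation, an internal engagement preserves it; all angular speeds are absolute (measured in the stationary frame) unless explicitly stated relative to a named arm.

fixed-axis compound train

recognized (6 fixed axles, 5 meshes): fixed-axis compound train
classification: fixed-axis compound train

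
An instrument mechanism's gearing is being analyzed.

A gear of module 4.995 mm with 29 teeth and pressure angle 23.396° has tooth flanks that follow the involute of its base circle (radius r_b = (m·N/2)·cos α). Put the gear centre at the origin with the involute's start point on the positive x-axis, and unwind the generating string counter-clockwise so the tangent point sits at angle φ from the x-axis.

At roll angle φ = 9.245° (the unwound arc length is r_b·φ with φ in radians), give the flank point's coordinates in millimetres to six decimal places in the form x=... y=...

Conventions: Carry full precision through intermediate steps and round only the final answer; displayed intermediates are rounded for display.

x=67.332387 y=0.092842

recognized (one wheel, involute flank): single-mesh tooth geometry, m = 4.995, N = 29
pitch radius r_p = m·N/2 = 4.995·29/2 = 72.427500
base radius r_b = r_p·cos α = 72.427500·cos 23.396° = 66.472681
roll angle φ = 9.245° = 0.16135569 rad
x = r_b·(cos φ + φ·sin φ) = 67.332387
y = r_b·(sin φ − φ·cos φ) = 0.092842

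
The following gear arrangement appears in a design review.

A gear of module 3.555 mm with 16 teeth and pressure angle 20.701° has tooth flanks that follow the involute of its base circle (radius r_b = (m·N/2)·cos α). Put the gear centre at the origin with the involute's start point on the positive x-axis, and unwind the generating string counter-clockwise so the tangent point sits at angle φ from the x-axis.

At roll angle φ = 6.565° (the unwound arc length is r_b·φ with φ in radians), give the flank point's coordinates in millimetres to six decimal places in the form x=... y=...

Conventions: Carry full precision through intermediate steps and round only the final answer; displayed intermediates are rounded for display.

single-mesh involute tooth geometry (16T wheel at module 3.555)
pitch radius r_p = m·N/2 = 3.555·16/2 = 28.440000
base radius r_b = r_p·cos α = 28.440000·cos 20.701° = 26.603853
roll angle φ = 6.565° = 0.11458087 rad
x = r_b·(cos φ + φ·sin φ) = 26.777918
y = r_b·(sin φ − φ·cos φ) = 0.013323

x=26.777918 y=0.013323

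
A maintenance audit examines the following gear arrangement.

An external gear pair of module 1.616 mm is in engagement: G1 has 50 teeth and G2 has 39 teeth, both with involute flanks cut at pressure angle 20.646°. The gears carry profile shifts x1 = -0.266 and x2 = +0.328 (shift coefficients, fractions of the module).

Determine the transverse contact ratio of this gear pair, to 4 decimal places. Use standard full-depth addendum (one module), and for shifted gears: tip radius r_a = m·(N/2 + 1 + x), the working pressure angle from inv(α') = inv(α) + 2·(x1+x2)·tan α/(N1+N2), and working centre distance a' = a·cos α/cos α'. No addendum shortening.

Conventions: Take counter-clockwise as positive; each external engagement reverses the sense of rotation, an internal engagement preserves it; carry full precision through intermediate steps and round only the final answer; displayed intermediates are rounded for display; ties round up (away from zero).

1.6660

class = single-mesh tooth geometry [involute pair 50T × 39T, m = 1.616]
base radii: r_b1 = 37.805381, r_b2 = 29.488197
tip radii: r_a1 = 41.586144, r_a2 = 33.658048
inv(α') = inv(20.646°) + 2·(-0.266+0.328)·tan α/(50+39) = 0.01697614  ⇒  α' = 20.85553°
a' = a·cos α / cos α' = 71.9120·cos 20.646°/cos 20.85553° = 72.011707
action lengths: √(r_a1²−r_b1²) = 17.325142, √(r_a2²−r_b2²) = 16.226843
base pitch p_b = π·m·cos α = 4.750764
CR = (17.325142 + 16.226843 − 72.011707·sin 20.85553°)/4.750764 = 1.666026
contact ratio ≈ 1.6660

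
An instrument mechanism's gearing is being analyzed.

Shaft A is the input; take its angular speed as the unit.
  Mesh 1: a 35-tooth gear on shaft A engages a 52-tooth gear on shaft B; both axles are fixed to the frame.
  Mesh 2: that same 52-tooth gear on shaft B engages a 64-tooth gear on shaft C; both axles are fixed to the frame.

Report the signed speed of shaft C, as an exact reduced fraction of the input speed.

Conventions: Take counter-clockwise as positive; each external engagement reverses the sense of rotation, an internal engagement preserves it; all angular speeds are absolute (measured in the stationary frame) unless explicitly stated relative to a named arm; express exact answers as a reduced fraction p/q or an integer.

35/64

2-mesh fixed-axis compound train (all bearings frame-fixed)
mesh 1 [35T→52T]: |ω|/ω_in = 1×35/52 = 35/52, sense flips to −
mesh 2 [52T→64T]: |ω|/ω_in = (35/52)×52/64 = 35/64, sense flips to +
signed output speed (× input speed) = 35/64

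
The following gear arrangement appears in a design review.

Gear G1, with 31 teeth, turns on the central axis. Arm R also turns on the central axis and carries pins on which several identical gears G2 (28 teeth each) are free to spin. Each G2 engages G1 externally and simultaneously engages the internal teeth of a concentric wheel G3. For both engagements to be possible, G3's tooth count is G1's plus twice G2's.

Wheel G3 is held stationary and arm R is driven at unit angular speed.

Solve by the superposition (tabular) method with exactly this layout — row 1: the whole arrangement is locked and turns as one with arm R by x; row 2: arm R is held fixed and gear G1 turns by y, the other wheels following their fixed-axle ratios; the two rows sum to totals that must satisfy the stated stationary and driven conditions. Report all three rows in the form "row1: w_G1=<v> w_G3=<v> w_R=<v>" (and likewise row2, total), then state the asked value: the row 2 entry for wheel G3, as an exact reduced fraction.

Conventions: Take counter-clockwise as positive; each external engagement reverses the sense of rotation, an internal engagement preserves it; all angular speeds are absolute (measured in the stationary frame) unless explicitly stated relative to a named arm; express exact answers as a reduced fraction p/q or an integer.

planetary set (31T centre, 28T on arm, 87T internal) — Willis relation
row 1: whole set turns with the arm by x
superposition row 2 [arm held]: sun y, ring −(31/87)·y, arm 0
boundary: total ω_ring = x − (31/87)·y = 0 and total ω_arm = x = 1  ⇒  y = 87/31, x = 1
row 2 ring = −(31/87)·87/31 = -1
totals (row 1 + row 2): sun 1 + 87/31 = 118/31, ring 1 + (-1) = 0, arm 1 + 0 = 1
asked cell (row2, ring) = -1

row1: w_G1=1 w_G3=1 w_R=1
row2: w_G1=87/31 w_G3=-1 w_R=0
total: w_G1=118/31 w_G3=0 w_R=1
asked value: -1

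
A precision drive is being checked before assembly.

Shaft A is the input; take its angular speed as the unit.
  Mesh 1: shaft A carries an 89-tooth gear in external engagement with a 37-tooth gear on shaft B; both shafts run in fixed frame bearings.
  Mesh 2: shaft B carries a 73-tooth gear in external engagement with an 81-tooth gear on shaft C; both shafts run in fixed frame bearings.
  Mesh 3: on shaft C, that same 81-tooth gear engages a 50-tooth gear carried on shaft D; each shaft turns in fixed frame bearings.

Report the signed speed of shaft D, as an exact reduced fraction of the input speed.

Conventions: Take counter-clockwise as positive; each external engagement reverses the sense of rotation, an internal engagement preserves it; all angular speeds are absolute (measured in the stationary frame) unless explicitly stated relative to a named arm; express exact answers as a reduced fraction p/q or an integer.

-6497/1850

3-mesh fixed-axis compound train (all bearings frame-fixed)
mesh 1 [89T→37T]: |ω|/ω_in = 1×89/37 = 89/37, sense flips to −
mesh 2 [73T→81T]: |ω|/ω_in = (89/37)×73/81 = 6497/2997, sense flips to +
mesh 3 [81T→50T]: |ω|/ω_in = (6497/2997)×81/50 = 6497/1850, sense flips to −
signed output speed (× input speed) = -6497/1850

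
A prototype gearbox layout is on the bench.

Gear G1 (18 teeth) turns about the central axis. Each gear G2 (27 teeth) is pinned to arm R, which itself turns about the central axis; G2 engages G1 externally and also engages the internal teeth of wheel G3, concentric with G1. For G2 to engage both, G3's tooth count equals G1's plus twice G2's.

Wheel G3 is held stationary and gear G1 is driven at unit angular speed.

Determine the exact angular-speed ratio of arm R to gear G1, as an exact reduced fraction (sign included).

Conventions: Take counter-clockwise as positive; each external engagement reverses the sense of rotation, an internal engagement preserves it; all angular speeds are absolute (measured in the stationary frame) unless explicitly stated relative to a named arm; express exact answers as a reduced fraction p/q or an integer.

1/5

class = planetary set [G3 = 18+2·27 = 72; Willis about the carrier]
ring teeth: 18 + 2·27 = 72
18(ω_sun−ω_arm) = −72(ω_ring−ω_arm),  ω_ring = 0, ω_sun = 1
18(1−ω_arm) = −72(0−ω_arm)  ⇒  90·ω_arm = 18  ⇒  ω_arm = 1/5
ω_out/ω_in = 1/5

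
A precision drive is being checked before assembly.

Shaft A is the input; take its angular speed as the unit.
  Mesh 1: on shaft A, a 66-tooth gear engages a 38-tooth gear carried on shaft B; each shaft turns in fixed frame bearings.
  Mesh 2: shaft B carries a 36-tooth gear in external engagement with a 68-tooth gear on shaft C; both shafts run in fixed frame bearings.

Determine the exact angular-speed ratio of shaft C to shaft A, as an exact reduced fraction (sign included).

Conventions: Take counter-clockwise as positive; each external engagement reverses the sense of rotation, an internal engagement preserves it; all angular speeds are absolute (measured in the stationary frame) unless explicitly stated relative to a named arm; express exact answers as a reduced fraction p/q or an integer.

297/323

class = fixed-axis compound train [2 meshes; 2 ratios multiply, 2 sense flips]
mesh 1 [66T→38T]: running ratio 33/19, sense −
mesh 2 [36T→68T]: running ratio 297/323, sense +
ω_out/ω_in = 297/323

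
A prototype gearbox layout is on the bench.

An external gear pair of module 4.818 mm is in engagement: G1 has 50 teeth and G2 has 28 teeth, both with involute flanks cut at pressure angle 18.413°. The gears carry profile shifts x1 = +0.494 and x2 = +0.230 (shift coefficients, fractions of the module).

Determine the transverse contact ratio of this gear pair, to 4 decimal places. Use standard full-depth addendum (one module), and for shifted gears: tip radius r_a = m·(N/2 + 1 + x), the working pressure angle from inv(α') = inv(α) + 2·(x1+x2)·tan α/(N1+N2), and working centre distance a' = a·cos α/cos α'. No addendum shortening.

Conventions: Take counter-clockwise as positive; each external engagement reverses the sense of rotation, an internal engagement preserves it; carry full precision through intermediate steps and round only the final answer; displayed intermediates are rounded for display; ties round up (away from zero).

class = single-mesh tooth geometry [involute pair 50T × 28T, m = 4.818]
base radii: r_b1 = 114.283486, r_b2 = 63.998752
tip radii: r_a1 = 127.648092, r_a2 = 73.378140
inv(α') = inv(18.413°) + 2·(+0.494+0.230)·tan α/(50+28) = 0.01772040  ⇒  α' = 21.14491°
a' = a·cos α / cos α' = 187.9020·cos 18.413°/cos 21.14491° = 191.152323
action lengths: √(r_a1²−r_b1²) = 56.862291, √(r_a2²−r_b2²) = 35.895837
base pitch p_b = π·m·cos α = 14.361286
CR = (56.862291 + 35.895837 − 191.152323·sin 21.14491°)/14.361286 = 1.657521
contact ratio ≈ 1.6575

1.6575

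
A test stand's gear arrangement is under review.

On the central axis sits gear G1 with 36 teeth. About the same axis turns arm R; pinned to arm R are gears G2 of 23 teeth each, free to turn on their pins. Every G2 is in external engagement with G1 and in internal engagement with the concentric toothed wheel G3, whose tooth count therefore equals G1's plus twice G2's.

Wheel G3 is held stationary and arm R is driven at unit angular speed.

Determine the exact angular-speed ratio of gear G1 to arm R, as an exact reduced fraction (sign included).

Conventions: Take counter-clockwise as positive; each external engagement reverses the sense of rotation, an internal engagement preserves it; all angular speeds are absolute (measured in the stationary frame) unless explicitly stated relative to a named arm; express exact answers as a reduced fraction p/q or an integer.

59/18

topology: planetary set — G1 36T / G2 23T / G3 82T, arm = carrier (Willis)
ring teeth: 36 + 2·23 = 82
36(ω_sun−ω_arm) = −82(ω_ring−ω_arm),  ω_ring = 0, ω_arm = 1
ω_sun = 1 − (82/36)(0−1) = 59/18
ω_out/ω_in = 59/18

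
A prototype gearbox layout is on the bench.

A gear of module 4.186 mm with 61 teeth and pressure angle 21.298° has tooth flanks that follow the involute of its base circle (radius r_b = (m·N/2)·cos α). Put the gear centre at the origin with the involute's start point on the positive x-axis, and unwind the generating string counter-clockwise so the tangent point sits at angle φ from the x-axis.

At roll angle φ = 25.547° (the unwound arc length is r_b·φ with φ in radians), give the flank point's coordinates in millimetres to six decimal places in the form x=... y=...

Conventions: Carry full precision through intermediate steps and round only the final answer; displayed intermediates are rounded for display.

x=130.196657 y=3.445472

single-mesh involute tooth geometry (61T wheel at module 4.186)
pitch radius r_p = m·N/2 = 4.186·61/2 = 127.673000
base radius r_b = r_p·cos α = 127.673000·cos 21.298° = 118.953433
roll angle φ = 25.547° = 0.44587926 rad
x = r_b·(cos φ + φ·sin φ) = 130.196657
y = r_b·(sin φ − φ·cos φ) = 3.445472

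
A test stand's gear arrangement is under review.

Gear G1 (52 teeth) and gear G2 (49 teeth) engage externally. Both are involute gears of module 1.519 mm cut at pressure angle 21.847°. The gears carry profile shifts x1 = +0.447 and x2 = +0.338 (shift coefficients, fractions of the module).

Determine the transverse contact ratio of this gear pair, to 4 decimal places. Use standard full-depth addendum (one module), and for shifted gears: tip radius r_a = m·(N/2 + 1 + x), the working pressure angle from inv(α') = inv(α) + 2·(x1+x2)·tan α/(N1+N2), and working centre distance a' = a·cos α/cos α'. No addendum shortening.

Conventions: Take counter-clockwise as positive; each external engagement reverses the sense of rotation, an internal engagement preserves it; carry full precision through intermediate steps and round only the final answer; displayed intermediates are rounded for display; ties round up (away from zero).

class = single-mesh tooth geometry [involute pair 52T × 49T, m = 1.519]
base radii: r_b1 = 36.657576, r_b2 = 34.542716
tip radii: r_a1 = 41.691993, r_a2 = 39.247922
inv(α') = inv(21.847°) + 2·(+0.447+0.338)·tan α/(52+49) = 0.02585340  ⇒  α' = 23.85558°
a' = a·cos α / cos α' = 76.7095·cos 21.847°/cos 23.85558° = 77.851304
action lengths: √(r_a1²−r_b1²) = 19.860625, √(r_a2²−r_b2²) = 18.633308
base pitch p_b = π·m·cos α = 4.429353
CR = (19.860625 + 18.633308 − 77.851304·sin 23.85558°)/4.429353 = 1.582244
contact ratio ≈ 1.5822

1.5822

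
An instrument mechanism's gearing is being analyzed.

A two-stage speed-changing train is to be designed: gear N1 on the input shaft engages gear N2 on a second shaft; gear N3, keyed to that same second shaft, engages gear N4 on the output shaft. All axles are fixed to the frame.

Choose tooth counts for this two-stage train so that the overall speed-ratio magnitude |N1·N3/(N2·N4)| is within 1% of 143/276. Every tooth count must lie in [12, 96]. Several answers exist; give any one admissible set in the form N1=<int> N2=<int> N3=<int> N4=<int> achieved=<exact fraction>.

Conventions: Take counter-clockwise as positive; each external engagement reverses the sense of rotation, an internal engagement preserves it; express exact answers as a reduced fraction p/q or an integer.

topology: fixed-axis compound train — 2 stages, target 143/276
target = 143/276 in lowest terms: an exact hit needs N1·N3 = k·143 and N2·N4 = k·276 for one integer k, every count in [12, 96]; additionally prefer no 1:1 stage (N1 ≠ N2, N3 ≠ N4)
k = 1: no 1:1-free in-range split of k·143 and k·276 into factor pairs; take k = 2
k = 2: N1·N3 = 286 = 13·22, N2·N4 = 552 = 12·46
achieved = 13·22/(12·46) = 143/276; |achieved − target| = 0 ≤ 143/27600 ✓

N1=13 N2=12 N3=22 N4=46 achieved=143/276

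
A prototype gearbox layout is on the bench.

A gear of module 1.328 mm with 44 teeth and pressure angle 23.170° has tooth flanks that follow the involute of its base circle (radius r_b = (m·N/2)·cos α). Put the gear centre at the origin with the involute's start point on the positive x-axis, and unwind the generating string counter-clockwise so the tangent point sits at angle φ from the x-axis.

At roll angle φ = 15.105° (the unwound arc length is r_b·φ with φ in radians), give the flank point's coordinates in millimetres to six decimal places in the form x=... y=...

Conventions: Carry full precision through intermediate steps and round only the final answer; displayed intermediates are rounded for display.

topology: single-mesh involute geometry — m = 1.328, N = 44
pitch radius r_p = m·N/2 = 1.328·44/2 = 29.216000
base radius r_b = r_p·cos α = 29.216000·cos 23.170° = 26.859481
roll angle φ = 15.105° = 0.26363198 rad
x = r_b·(cos φ + φ·sin φ) = 27.776717
y = r_b·(sin φ − φ·cos φ) = 0.162911

x=27.776717 y=0.162911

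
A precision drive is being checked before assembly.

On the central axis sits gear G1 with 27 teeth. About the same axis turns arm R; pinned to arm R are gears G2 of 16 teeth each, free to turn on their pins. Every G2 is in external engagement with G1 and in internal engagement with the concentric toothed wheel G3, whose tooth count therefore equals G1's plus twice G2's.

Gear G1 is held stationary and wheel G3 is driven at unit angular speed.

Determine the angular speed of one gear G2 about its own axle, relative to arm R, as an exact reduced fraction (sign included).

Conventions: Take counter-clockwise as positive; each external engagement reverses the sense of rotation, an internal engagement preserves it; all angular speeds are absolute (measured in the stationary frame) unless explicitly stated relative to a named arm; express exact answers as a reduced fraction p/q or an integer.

1593/1376

planetary set (27T centre, 16T on arm, 59T internal) — Willis relation
ring teeth: 27 + 2·16 = 59
27(ω_sun−ω_arm) = −59(ω_ring−ω_arm),  ω_sun = 0, ω_ring = 1
27(0−ω_arm) = −59(1−ω_arm)  ⇒  86·ω_arm = 59  ⇒  ω_arm = 59/86
sun–planet mesh: 27·(0−59/86) = −16·(ω_p−ω_arm)  ⇒  ω_p−ω_arm = 1593/1376
exact speed ratio = 1593/1376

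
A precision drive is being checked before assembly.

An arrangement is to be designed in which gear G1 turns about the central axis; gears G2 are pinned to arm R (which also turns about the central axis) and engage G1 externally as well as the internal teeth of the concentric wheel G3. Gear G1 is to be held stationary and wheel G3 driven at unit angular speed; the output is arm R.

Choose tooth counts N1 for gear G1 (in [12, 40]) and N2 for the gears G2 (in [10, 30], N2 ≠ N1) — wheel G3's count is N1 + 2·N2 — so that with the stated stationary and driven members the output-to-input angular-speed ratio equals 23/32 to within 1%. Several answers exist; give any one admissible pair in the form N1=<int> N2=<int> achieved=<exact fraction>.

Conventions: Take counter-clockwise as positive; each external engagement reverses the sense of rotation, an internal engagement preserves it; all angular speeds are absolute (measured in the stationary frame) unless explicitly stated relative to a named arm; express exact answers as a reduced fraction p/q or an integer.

topology: planetary set — design target 23/32, arm = carrier (Willis)
Willis with ω_sun = 0: ω_arm/ω_ring = N3/(N1+N3); set equal to 23/32  ⇒  N3/N1 = (23/32)/(1 − 23/32) = 23/9
N3 = N1 + 2·N2  ⇒  N2/N1 = (N3/N1 − 1)/2 = (23/9 − 1)/2 = 7/9
smallest multiple with N1 ≥ 12 and N2 ≥ 10: k = 2  ⇒  N1 = 2·9 = 18, N2 = 2·7 = 14 (N1 ≤ 40, N2 ≤ 30, N2 ≠ N1 ✓), N3 = 18 + 2·14 = 46
check: N3/(N1+N3) with N1 = 18, N3 = 46 gives 23/32; |achieved − target| = 0 ≤ 23/3200 ✓

N1=18 N2=14 achieved=23/32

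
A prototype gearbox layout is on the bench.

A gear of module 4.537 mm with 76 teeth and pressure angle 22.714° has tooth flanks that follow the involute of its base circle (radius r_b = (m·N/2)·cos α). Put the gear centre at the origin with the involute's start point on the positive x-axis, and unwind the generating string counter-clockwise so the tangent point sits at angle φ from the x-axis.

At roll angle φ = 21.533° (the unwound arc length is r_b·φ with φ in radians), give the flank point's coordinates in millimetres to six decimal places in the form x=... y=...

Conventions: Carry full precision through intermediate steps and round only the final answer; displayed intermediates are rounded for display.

x=169.872560 y=2.774408

single-mesh involute tooth geometry (76T wheel at module 4.537)
pitch radius r_p = m·N/2 = 4.537·76/2 = 172.406000
base radius r_b = r_p·cos α = 172.406000·cos 22.714° = 159.034840
roll angle φ = 21.533° = 0.37582175 rad
x = r_b·(cos φ + φ·sin φ) = 169.872560
y = r_b·(sin φ − φ·cos φ) = 2.774408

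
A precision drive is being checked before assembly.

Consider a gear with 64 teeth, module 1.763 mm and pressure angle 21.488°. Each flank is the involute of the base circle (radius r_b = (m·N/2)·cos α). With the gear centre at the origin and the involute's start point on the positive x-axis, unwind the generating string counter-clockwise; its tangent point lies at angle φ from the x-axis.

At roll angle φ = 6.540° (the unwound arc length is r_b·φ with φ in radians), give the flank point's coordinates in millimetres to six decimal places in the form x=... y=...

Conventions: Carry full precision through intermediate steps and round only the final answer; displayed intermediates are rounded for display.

single-mesh involute tooth geometry (64T wheel at module 1.763)
pitch radius r_p = m·N/2 = 1.763·64/2 = 56.416000
base radius r_b = r_p·cos α = 56.416000·cos 21.488° = 52.494767
roll angle φ = 6.540° = 0.11414453 rad
x = r_b·(cos φ + φ·sin φ) = 52.835630
y = r_b·(sin φ − φ·cos φ) = 0.025989

x=52.835630 y=0.025989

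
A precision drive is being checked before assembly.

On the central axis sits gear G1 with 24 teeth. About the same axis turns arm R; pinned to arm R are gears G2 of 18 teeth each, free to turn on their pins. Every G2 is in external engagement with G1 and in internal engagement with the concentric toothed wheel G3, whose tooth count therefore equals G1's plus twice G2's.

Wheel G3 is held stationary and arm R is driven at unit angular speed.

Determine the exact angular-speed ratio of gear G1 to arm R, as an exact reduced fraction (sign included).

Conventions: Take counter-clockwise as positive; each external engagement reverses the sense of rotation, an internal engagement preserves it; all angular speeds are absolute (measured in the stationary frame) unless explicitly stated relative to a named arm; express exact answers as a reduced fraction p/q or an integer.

7/2

recognized (axles ride arm R): planetary set, 24/18/60 teeth
ring teeth: 24 + 2·18 = 60
24(ω_sun−ω_arm) = −60(ω_ring−ω_arm),  ω_ring = 0, ω_arm = 1
ω_sun = 1 − (60/24)(0−1) = 7/2
ω_out/ω_in = 7/2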